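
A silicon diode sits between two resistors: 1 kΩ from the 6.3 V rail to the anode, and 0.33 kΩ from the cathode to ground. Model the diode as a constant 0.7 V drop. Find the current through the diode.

The two resistors are in series with the diode, so KVL gives 6.3 = I·1 + 0.7 + I·0.33.
I = (6.3 − 0.7) / (1 + 0.33) kΩ = 5.6 / 1.33 = 4.21 mA.

I ≈ 4.2 mA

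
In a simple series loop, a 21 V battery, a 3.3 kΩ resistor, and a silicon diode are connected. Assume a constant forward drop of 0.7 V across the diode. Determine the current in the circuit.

KVL around the loop: 21 = V_D + I·R = 0.7 + I × 3.3 kΩ.
So I = (21 − 0.7) / 3.3 kΩ = 20.3 / 3.3 = 6.15 mA.

I ≈ 6.2 mA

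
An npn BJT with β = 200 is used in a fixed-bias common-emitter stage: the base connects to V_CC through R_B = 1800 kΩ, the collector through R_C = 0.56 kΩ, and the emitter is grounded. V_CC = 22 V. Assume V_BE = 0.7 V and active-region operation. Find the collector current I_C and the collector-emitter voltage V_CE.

I_C ≈ 2.4 mA, V_CE ≈ 21 V

Base loop: V_CC = I_B·R_B + V_BE, so I_B = (22 − 0.7)/1800 kΩ = 0.0118 mA.
In the active region I_C = β·I_B = 200 × 0.0118 = 2.37 mA.
Collector loop: V_CE = V_CC − I_C·R_C = 22 − 2.37×0.56 = 20.7 V.
Since V_CE = 20.7 V > V_CE(sat) ≈ 0.2 V, the transistor is in the active region as assumed.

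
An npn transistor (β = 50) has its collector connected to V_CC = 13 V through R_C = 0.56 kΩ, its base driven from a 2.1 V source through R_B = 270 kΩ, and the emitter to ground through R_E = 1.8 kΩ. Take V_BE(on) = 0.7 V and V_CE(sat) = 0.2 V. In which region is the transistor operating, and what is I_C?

Assume active. Base-emitter loop: I_B = (V_BB − V_BE)/(R_B + (β+1)R_E) = (2.1 − 0.7)/(270 + 51×1.8) = 0.00387 mA.
I_C = β·I_B = 50×0.00387 = 0.193 mA.
V_CE = V_CC − I_C·R_C − I_E·R_E = 13 − 0.193×0.56 − 0.197×1.8 = 12.5 V > V_CE(sat), so the active-region assumption holds.

active; I_C ≈ 0.19 mA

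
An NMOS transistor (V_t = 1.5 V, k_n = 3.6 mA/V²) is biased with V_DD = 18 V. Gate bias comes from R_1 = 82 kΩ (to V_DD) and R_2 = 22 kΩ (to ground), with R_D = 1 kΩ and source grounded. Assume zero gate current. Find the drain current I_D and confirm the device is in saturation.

I_D ≈ 9.6 mA

V_G = V_DD·R_2/(R_1+R_2) = 18×22/104 = 3.81 V. With the source grounded, V_GS = V_G = 3.81 V.
Assume saturation: I_D = (k_n/2)(V_GS − V_t)² = (3.6/2)×(3.81 − 1.5)² = 1.8×2.31² = 9.59 mA.
V_DS = V_DD − I_D·R_D = 18 − 9.59×1 = 8.41 V.
Saturation requires V_DS ≥ V_GS − V_t = 2.31 V; 8.41 ≥ 2.31 ✓.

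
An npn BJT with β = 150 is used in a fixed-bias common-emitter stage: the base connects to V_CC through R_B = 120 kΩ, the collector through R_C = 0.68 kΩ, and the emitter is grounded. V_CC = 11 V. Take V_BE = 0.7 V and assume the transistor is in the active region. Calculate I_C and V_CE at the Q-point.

Base loop: V_CC = I_B·R_B + V_BE, so I_B = (11 − 0.7)/120 kΩ = 0.0858 mA.
In the active region I_C = β·I_B = 150 × 0.0858 = 12.9 mA.
Collector loop: V_CE = V_CC − I_C·R_C = 11 − 12.9×0.68 = 2.24 V.
Since V_CE = 2.24 V > V_CE(sat) ≈ 0.2 V, the transistor is in the active region as assumed.

I_C ≈ 13 mA, V_CE ≈ 2.2 V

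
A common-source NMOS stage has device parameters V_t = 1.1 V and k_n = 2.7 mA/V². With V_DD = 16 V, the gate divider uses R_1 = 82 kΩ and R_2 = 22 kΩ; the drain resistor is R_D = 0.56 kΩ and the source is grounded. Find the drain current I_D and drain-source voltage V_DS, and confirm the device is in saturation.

I_D ≈ 7 mA, V_DS ≈ 12 V

V_G = V_DD·R_2/(R_1+R_2) = 16×22/104 = 3.38 V. With the source grounded, V_GS = V_G = 3.38 V.
Assume saturation: I_D = (k_n/2)(V_GS − V_t)² = (2.7/2)×(3.38 − 1.1)² = 1.35×2.28² = 7.05 mA.
V_DS = V_DD − I_D·R_D = 16 − 7.05×0.56 = 12.1 V.
Saturation requires V_DS ≥ V_GS − V_t = 2.28 V; 12.1 ≥ 2.28 ✓.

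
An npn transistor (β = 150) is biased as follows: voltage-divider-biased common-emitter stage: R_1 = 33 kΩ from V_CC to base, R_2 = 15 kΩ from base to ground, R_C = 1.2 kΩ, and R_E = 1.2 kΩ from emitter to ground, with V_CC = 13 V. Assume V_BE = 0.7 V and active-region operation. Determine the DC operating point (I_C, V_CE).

I_C ≈ 2.6 mA, V_CE ≈ 6.7 V

Thevenize the base divider: V_Th = V_CC·R_2/(R_1+R_2) = 13×15/48 = 4.06 V, R_Th = R_1‖R_2 = 10.3 kΩ.
Base-emitter loop: V_Th = I_B·R_Th + V_BE + (β+1)I_B·R_E, so I_B = (4.06 − 0.7) / (10.3 + 151×1.2) = 0.0176 mA.
I_C = β·I_B = 150×0.0176 = 2.63 mA, and I_E = (β+1)I_B = 2.65 mA.
V_CE = V_CC − I_C·R_C − I_E·R_E = 13 − 2.63×1.2 − 2.65×1.2 = 6.66 V.
V_CE = 6.66 V > 0.2 V confirms active-region operation.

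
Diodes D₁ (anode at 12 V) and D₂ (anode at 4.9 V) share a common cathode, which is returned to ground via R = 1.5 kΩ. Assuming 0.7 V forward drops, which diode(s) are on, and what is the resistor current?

Only D₁ conducts; I_R ≈ 7.5 mA

Assume both conduct. Then node N would need to be at both 12−0.7 = 11.3 V and 4.9−0.7 = 4.2 V, which is impossible.
Assume only D₁ conducts: V_N = 12 − 0.7 = 11.3 V, so I_R = 11.3/1.5 = 7.53 mA.
Check D₂: its anode-to-cathode voltage is 4.9 − 11.3 = -6.4 V < 0.7 V, so it is off. The assumption is consistent.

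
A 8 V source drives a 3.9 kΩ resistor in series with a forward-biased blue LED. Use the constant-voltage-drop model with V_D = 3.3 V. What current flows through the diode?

KVL around the loop: 8 = V_D + I·R = 3.3 + I × 3.9 kΩ.
So I = (8 − 3.3) / 3.9 kΩ = 4.7 / 3.9 = 1.21 mA.

I ≈ 1.2 mA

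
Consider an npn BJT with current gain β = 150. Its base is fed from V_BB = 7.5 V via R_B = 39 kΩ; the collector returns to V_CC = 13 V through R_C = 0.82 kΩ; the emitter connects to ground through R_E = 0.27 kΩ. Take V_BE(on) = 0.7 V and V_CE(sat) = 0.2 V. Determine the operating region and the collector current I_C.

Assume active: I_B = (7.5 − 0.7)/(39 + 151×0.27) = 0.0852 mA, I_C = β·I_B = 12.8 mA.
Then V_CE = 13 − 12.8×0.82 − 12.9×0.27 = -0.961 V < 0.2 V — the active assumption fails.
Re-solve with V_CE = 0.2 V. KCL at the emitter: V_E/R_E = (V_BB−0.7−V_E)/R_B + (V_CC−0.2−V_E)/R_C, giving V_E = 3.19 V.
I_C = (V_CC − 0.2 − V_E)/R_C = (12.8 − 3.19)/0.82 = 11.7 mA.
Check: I_B = (6.8 − 3.19)/39 = 0.0926 mA, and β·I_B = 13.9 mA > I_C, confirming saturation.

saturation; I_C ≈ 12 mA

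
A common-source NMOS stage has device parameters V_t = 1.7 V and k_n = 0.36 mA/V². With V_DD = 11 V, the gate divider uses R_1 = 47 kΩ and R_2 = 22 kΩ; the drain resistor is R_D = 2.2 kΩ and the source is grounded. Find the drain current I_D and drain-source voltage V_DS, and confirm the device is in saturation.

V_G = V_DD·R_2/(R_1+R_2) = 11×22/69 = 3.51 V. With the source grounded, V_GS = V_G = 3.51 V.
Assume saturation: I_D = (k_n/2)(V_GS − V_t)² = (0.36/2)×(3.51 − 1.7)² = 0.18×1.81² = 0.588 mA.
V_DS = V_DD − I_D·R_D = 11 − 0.588×2.2 = 9.71 V.
Saturation requires V_DS ≥ V_GS − V_t = 1.81 V; 9.71 ≥ 1.81 ✓.

I_D ≈ 0.59 mA, V_DS ≈ 9.7 V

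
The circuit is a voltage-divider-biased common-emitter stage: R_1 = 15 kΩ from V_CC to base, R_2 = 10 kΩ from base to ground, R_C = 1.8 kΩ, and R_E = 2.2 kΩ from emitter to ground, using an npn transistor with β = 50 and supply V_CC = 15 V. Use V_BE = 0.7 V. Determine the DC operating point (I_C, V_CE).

Thevenize the base divider: V_Th = V_CC·R_2/(R_1+R_2) = 15×10/25 = 6 V, R_Th = R_1‖R_2 = 6 kΩ.
Base-emitter loop: V_Th = I_B·R_Th + V_BE + (β+1)I_B·R_E, so I_B = (6 − 0.7) / (6 + 51×2.2) = 0.0448 mA.
I_C = β·I_B = 50×0.0448 = 2.24 mA, and I_E = (β+1)I_B = 2.29 mA.
V_CE = V_CC − I_C·R_C − I_E·R_E = 15 − 2.24×1.8 − 2.29×2.2 = 5.93 V.
V_CE = 5.93 V > 0.2 V confirms active-region operation.

I_C ≈ 2.2 mA, V_CE ≈ 5.9 V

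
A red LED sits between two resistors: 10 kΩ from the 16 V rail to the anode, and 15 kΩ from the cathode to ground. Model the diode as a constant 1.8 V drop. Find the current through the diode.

I ≈ 0.57 mA

The two resistors are in series with the diode, so KVL gives 16 = I·10 + 1.8 + I·15.
I = (16 − 1.8) / (10 + 15) kΩ = 14.2 / 25 = 0.568 mA.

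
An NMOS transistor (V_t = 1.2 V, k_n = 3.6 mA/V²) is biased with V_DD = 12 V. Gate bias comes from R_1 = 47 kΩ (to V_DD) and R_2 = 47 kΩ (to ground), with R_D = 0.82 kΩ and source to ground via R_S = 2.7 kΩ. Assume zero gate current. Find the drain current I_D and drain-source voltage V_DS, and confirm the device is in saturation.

V_G = V_DD·R_2/(R_1+R_2) = 12×47/94 = 6 V.
Assume saturation: I_D = (k_n/2)(V_GS − V_t)² with V_GS = V_G − I_D·R_S = 6 − 2.7·I_D.
Substituting gives 13.1·I_D² − 47.7·I_D + 41.5 = 0, with roots I_D = 1.45 or 2.19 mA.
The root I_D = 2.19 mA gives V_GS = 0.098 V ≤ V_t, so take I_D = 1.45 mA.
Then V_GS = 2.1 V and V_DS = V_DD − I_D(R_D+R_S) = 12 − 1.45×3.52 = 6.91 V.
Saturation requires V_DS ≥ V_GS − V_t = 0.896 V; 6.91 ≥ 0.896 ✓.

I_D ≈ 1.4 mA, V_DS ≈ 6.9 V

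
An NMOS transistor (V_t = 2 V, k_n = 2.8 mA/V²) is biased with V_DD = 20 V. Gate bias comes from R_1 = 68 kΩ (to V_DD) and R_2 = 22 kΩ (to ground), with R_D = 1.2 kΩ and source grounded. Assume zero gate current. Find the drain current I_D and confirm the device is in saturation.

I_D ≈ 12 mA

V_G = V_DD·R_2/(R_1+R_2) = 20×22/90 = 4.89 V. With the source grounded, V_GS = V_G = 4.89 V.
Assume saturation: I_D = (k_n/2)(V_GS − V_t)² = (2.8/2)×(4.89 − 2)² = 1.4×2.89² = 11.7 mA.
V_DS = V_DD − I_D·R_D = 20 − 11.7×1.2 = 5.98 V.
Saturation requires V_DS ≥ V_GS − V_t = 2.89 V; 5.98 ≥ 2.89 ✓.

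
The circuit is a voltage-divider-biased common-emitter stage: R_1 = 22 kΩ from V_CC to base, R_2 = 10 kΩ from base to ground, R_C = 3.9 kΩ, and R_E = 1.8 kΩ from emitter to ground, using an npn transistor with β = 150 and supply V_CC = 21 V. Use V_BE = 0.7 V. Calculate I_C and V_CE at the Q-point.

I_C ≈ 3.2 mA, V_CE ≈ 3 V

Thevenize the base divider: V_Th = V_CC·R_2/(R_1+R_2) = 21×10/32 = 6.56 V, R_Th = R_1‖R_2 = 6.88 kΩ.
Base-emitter loop: V_Th = I_B·R_Th + V_BE + (β+1)I_B·R_E, so I_B = (6.56 − 0.7) / (6.88 + 151×1.8) = 0.021 mA.
I_C = β·I_B = 150×0.021 = 3.16 mA, and I_E = (β+1)I_B = 3.18 mA.
V_CE = V_CC − I_C·R_C − I_E·R_E = 21 − 3.16×3.9 − 3.18×1.8 = 2.98 V.
V_CE = 2.98 V > 0.2 V confirms active-region operation.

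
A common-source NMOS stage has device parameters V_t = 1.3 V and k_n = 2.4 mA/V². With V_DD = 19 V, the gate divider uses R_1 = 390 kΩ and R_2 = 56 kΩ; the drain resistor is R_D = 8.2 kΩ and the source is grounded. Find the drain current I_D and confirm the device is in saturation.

V_G = V_DD·R_2/(R_1+R_2) = 19×56/446 = 2.39 V. With the source grounded, V_GS = V_G = 2.39 V.
Assume saturation: I_D = (k_n/2)(V_GS − V_t)² = (2.4/2)×(2.39 − 1.3)² = 1.2×1.09² = 1.41 mA.
V_DS = V_DD − I_D·R_D = 19 − 1.41×8.2 = 7.4 V.
Saturation requires V_DS ≥ V_GS − V_t = 1.09 V; 7.4 ≥ 1.09 ✓.

I_D ≈ 1.4 mA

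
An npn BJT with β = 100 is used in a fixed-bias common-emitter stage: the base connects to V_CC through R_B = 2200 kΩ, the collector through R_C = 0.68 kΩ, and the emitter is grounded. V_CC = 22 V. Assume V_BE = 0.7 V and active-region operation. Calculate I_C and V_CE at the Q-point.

Base loop: V_CC = I_B·R_B + V_BE, so I_B = (22 − 0.7)/2200 kΩ = 0.00968 mA.
In the active region I_C = β·I_B = 100 × 0.00968 = 0.968 mA.
Collector loop: V_CE = V_CC − I_C·R_C = 22 − 0.968×0.68 = 21.3 V.
Since V_CE = 21.3 V > V_CE(sat) ≈ 0.2 V, the transistor is in the active region as assumed.

I_C ≈ 0.97 mA, V_CE ≈ 21 V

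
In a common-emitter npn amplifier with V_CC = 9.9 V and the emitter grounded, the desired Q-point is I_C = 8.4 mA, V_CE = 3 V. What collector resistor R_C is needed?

R_C ≈ 0.82 kΩ

Collector loop: V_CC = I_C·R_C + V_CE.
R_C = (V_CC − V_CE)/I_C = (9.9 − 3)/8.4 = 0.821 kΩ.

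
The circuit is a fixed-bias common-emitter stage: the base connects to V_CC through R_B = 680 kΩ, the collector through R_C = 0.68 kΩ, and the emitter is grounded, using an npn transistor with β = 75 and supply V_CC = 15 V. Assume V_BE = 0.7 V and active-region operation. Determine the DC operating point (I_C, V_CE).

I_C ≈ 1.6 mA, V_CE ≈ 14 V

Base loop: V_CC = I_B·R_B + V_BE, so I_B = (15 − 0.7)/680 kΩ = 0.021 mA.
In the active region I_C = β·I_B = 75 × 0.021 = 1.58 mA.
Collector loop: V_CE = V_CC − I_C·R_C = 15 − 1.58×0.68 = 13.9 V.
Since V_CE = 13.9 V > V_CE(sat) ≈ 0.2 V, the transistor is in the active region as assumed.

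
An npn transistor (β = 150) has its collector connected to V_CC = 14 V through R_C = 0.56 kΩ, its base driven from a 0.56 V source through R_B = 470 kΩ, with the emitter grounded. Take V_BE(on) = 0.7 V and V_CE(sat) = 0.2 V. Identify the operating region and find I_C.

cutoff; I_C ≈ 0

V_BB = 0.56 V ≤ V_BE(on) = 0.7 V, so the base-emitter junction is not forward biased.
The transistor is in cutoff: I_B = I_C = 0.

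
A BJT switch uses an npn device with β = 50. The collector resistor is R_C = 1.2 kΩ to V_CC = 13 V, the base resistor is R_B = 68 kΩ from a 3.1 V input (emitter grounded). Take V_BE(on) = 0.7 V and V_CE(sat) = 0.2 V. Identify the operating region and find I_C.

Assume active. Base-emitter loop: I_B = (V_BB − V_BE)/R_B = (3.1 − 0.7)/68 = 0.0353 mA.
I_C = β·I_B = 50×0.0353 = 1.76 mA.
V_CE = V_CC − I_C·R_C = 13 − 1.76×1.2 = 10.9 V > V_CE(sat), so the active-region assumption holds.

active; I_C ≈ 1.8 mA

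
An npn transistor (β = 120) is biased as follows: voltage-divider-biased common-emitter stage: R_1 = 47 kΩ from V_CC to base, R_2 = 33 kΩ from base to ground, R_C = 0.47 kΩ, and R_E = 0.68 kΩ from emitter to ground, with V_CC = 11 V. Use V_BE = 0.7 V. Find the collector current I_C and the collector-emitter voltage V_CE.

Thevenize the base divider: V_Th = V_CC·R_2/(R_1+R_2) = 11×33/80 = 4.54 V, R_Th = R_1‖R_2 = 19.4 kΩ.
Base-emitter loop: V_Th = I_B·R_Th + V_BE + (β+1)I_B·R_E, so I_B = (4.54 − 0.7) / (19.4 + 121×0.68) = 0.0377 mA.
I_C = β·I_B = 120×0.0377 = 4.53 mA, and I_E = (β+1)I_B = 4.57 mA.
V_CE = V_CC − I_C·R_C − I_E·R_E = 11 − 4.53×0.47 − 4.57×0.68 = 5.77 V.
V_CE = 5.77 V > 0.2 V confirms active-region operation.

I_C ≈ 4.5 mA, V_CE ≈ 5.8 V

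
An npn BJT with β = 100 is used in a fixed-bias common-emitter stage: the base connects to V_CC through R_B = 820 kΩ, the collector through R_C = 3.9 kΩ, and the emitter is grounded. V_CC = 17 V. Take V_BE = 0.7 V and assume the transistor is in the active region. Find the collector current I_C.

I_C ≈ 2 mA

Base loop: V_CC = I_B·R_B + V_BE, so I_B = (17 − 0.7)/820 kΩ = 0.0199 mA.
In the active region I_C = β·I_B = 100 × 0.0199 = 1.99 mA.
Collector loop: V_CE = V_CC − I_C·R_C = 17 − 1.99×3.9 = 9.25 V.
Since V_CE = 9.25 V > V_CE(sat) ≈ 0.2 V, the transistor is in the active region as assumed.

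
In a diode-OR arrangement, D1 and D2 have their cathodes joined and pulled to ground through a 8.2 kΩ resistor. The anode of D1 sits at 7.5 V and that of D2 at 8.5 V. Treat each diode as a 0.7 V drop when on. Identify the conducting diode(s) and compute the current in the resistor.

Assume both conduct. Then node N would need to be at both 7.5−0.7 = 6.8 V and 8.5−0.7 = 7.8 V, which is impossible.
Assume only D2 conducts: V_N = 8.5 − 0.7 = 7.8 V, so I_R = 7.8/8.2 = 0.951 mA.
Check D1: its anode-to-cathode voltage is 7.5 − 7.8 = -0.3 V < 0.7 V, so it is off. The assumption is consistent.

Only D2 conducts; I_R ≈ 0.95 mA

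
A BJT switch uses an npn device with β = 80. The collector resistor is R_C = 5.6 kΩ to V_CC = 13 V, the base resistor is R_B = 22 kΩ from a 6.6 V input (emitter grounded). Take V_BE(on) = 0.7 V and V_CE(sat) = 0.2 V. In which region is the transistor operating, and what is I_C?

saturation; I_C ≈ 2.3 mA

Assume active: I_B = (6.6 − 0.7)/22 = 0.268 mA, giving I_C = β·I_B = 21.5 mA.
But then V_CE = 13 − 21.5×5.6 = -107 V < V_CE(sat) = 0.2 V — impossible in the active region.
So the transistor is saturated. With V_CE = 0.2 V, I_C = (V_CC − 0.2)/R_C = 12.8/5.6 = 2.29 mA.
Check: β·I_B = 21.5 mA > I_C = 2.29 mA, confirming saturation.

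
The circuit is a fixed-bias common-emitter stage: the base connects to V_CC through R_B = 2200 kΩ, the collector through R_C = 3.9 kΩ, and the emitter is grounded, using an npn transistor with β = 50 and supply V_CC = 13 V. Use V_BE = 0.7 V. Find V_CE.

Base loop: V_CC = I_B·R_B + V_BE, so I_B = (13 − 0.7)/2200 kΩ = 0.00559 mA.
In the active region I_C = β·I_B = 50 × 0.00559 = 0.28 mA.
Collector loop: V_CE = V_CC − I_C·R_C = 13 − 0.28×3.9 = 11.9 V.
Since V_CE = 11.9 V > V_CE(sat) ≈ 0.2 V, the transistor is in the active region as assumed.

V_CE ≈ 12 V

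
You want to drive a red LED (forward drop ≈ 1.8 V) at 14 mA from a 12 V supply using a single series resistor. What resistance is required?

R ≈ 0.73 kΩ

The resistor drops V_S − V_D = 12 − 1.8 = 10.2 V at 14 mA.
R = 10.2 V / 14 mA = 0.729 kΩ.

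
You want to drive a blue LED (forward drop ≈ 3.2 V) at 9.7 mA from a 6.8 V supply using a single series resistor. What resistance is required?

R ≈ 0.37 kΩ

The resistor drops V_S − V_D = 6.8 − 3.2 = 3.6 V at 9.7 mA.
R = 3.6 V / 9.7 mA = 0.371 kΩ.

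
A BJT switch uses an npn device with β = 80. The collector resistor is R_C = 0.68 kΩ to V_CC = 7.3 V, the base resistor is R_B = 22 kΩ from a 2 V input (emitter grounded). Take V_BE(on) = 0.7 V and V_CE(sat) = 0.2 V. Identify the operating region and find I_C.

active; I_C ≈ 4.7 mA

Assume active. Base-emitter loop: I_B = (V_BB − V_BE)/R_B = (2 − 0.7)/22 = 0.0591 mA.
I_C = β·I_B = 80×0.0591 = 4.73 mA.
V_CE = V_CC − I_C·R_C = 7.3 − 4.73×0.68 = 4.09 V > V_CE(sat), so the active-region assumption holds.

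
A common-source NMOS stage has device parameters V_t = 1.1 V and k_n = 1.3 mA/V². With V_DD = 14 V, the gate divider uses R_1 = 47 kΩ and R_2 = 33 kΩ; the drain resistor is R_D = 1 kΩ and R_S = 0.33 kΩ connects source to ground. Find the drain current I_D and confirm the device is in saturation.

I_D ≈ 5.4 mA

V_G = V_DD·R_2/(R_1+R_2) = 14×33/80 = 5.78 V.
Assume saturation: I_D = (k_n/2)(V_GS − V_t)² with V_GS = V_G − I_D·R_S = 5.78 − 0.33·I_D.
Substituting gives 0.0708·I_D² − 3.01·I_D + 14.2 = 0, with roots I_D = 5.42 or 37 mA.
The root I_D = 37 mA gives V_GS = -6.45 V ≤ V_t, so take I_D = 5.42 mA.
Then V_GS = 3.99 V and V_DS = V_DD − I_D(R_D+R_S) = 14 − 5.42×1.33 = 6.79 V.
Saturation requires V_DS ≥ V_GS − V_t = 2.89 V; 6.79 ≥ 2.89 ✓.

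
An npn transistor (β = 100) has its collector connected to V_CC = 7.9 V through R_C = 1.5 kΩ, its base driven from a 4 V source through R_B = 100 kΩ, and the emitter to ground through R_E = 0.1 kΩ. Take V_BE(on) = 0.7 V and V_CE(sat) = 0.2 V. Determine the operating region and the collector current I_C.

Assume active. Base-emitter loop: I_B = (V_BB − V_BE)/(R_B + (β+1)R_E) = (4 − 0.7)/(100 + 101×0.1) = 0.03 mA.
I_C = β·I_B = 100×0.03 = 3 mA.
V_CE = V_CC − I_C·R_C − I_E·R_E = 7.9 − 3×1.5 − 3.03×0.1 = 3.1 V > V_CE(sat), so the active-region assumption holds.

active; I_C ≈ 3 mA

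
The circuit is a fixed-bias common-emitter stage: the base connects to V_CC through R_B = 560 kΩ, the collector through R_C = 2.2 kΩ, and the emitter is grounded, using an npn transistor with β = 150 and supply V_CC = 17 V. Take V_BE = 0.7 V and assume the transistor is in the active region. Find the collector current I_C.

I_C ≈ 4.4 mA

Base loop: V_CC = I_B·R_B + V_BE, so I_B = (17 − 0.7)/560 kΩ = 0.0291 mA.
In the active region I_C = β·I_B = 150 × 0.0291 = 4.37 mA.
Collector loop: V_CE = V_CC − I_C·R_C = 17 − 4.37×2.2 = 7.39 V.
Since V_CE = 7.39 V > V_CE(sat) ≈ 0.2 V, the transistor is in the active region as assumed.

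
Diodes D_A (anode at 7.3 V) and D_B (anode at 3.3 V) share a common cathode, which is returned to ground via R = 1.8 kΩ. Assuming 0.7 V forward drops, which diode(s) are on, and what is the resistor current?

Assume both conduct. Then node N would need to be at both 7.3−0.7 = 6.6 V and 3.3−0.7 = 2.6 V, which is impossible.
Assume only D_A conducts: V_N = 7.3 − 0.7 = 6.6 V, so I_R = 6.6/1.8 = 3.67 mA.
Check D_B: its anode-to-cathode voltage is 3.3 − 6.6 = -3.3 V < 0.7 V, so it is off. The assumption is consistent.

Only D_A conducts; I_R ≈ 3.7 mA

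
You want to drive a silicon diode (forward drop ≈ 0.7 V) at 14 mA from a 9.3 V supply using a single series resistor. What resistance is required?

The resistor drops V_S − V_D = 9.3 − 0.7 = 8.6 V at 14 mA.
R = 8.6 V / 14 mA = 0.614 kΩ.

R ≈ 0.61 kΩ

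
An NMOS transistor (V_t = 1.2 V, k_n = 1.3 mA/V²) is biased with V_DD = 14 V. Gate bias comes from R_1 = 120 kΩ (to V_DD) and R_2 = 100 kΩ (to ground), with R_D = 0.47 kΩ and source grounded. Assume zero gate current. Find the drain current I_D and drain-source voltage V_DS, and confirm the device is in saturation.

V_G = V_DD·R_2/(R_1+R_2) = 14×100/220 = 6.36 V. With the source grounded, V_GS = V_G = 6.36 V.
Assume saturation: I_D = (k_n/2)(V_GS − V_t)² = (1.3/2)×(6.36 − 1.2)² = 0.65×5.16² = 17.3 mA.
V_DS = V_DD − I_D·R_D = 14 − 17.3×0.47 = 5.85 V.
Saturation requires V_DS ≥ V_GS − V_t = 5.16 V; 5.85 ≥ 5.16 ✓.

I_D ≈ 17 mA, V_DS ≈ 5.9 V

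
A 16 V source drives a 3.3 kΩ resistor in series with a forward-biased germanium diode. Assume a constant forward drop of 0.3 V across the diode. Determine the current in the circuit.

KVL around the loop: 16 = V_D + I·R = 0.3 + I × 3.3 kΩ.
So I = (16 − 0.3) / 3.3 kΩ = 15.7 / 3.3 = 4.76 mA.

I ≈ 4.8 mA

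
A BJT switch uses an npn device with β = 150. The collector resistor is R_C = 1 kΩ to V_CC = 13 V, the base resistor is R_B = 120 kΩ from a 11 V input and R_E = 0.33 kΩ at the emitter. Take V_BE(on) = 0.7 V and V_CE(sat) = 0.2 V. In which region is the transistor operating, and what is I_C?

active; I_C ≈ 9.1 mA

Assume active. Base-emitter loop: I_B = (V_BB − V_BE)/(R_B + (β+1)R_E) = (11 − 0.7)/(120 + 151×0.33) = 0.0606 mA.
I_C = β·I_B = 150×0.0606 = 9.1 mA.
V_CE = V_CC − I_C·R_C − I_E·R_E = 13 − 9.1×1 − 9.16×0.33 = 0.881 V > V_CE(sat), so the active-region assumption holds.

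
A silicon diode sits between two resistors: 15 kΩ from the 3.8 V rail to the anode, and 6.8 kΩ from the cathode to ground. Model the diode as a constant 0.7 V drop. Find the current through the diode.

I ≈ 0.14 mA

The two resistors are in series with the diode, so KVL gives 3.8 = I·15 + 0.7 + I·6.8.
I = (3.8 − 0.7) / (15 + 6.8) kΩ = 3.1 / 21.8 = 0.142 mA.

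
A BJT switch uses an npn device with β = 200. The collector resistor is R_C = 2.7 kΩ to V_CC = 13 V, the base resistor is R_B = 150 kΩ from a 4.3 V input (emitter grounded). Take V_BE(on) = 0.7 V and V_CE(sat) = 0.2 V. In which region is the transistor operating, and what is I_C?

Assume active: I_B = (4.3 − 0.7)/150 = 0.024 mA, giving I_C = β·I_B = 4.8 mA.
But then V_CE = 13 − 4.8×2.7 = 0.04 V < V_CE(sat) = 0.2 V — impossible in the active region.
So the transistor is saturated. With V_CE = 0.2 V, I_C = (V_CC − 0.2)/R_C = 12.8/2.7 = 4.74 mA.
Check: β·I_B = 4.8 mA > I_C = 4.74 mA, confirming saturation.

saturation; I_C ≈ 4.7 mA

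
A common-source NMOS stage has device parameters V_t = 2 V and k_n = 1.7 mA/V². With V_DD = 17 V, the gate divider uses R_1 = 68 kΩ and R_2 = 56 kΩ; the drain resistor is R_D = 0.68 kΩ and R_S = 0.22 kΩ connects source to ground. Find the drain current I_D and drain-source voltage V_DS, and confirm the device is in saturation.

V_G = V_DD·R_2/(R_1+R_2) = 17×56/124 = 7.68 V.
Assume saturation: I_D = (k_n/2)(V_GS − V_t)² with V_GS = V_G − I_D·R_S = 7.68 − 0.22·I_D.
Substituting gives 0.0411·I_D² − 3.12·I_D + 27.4 = 0, with roots I_D = 10.1 or 65.8 mA.
The root I_D = 65.8 mA gives V_GS = -6.8 V ≤ V_t, so take I_D = 10.1 mA.
Then V_GS = 5.45 V and V_DS = V_DD − I_D(R_D+R_S) = 17 − 10.1×0.9 = 7.89 V.
Saturation requires V_DS ≥ V_GS − V_t = 3.45 V; 7.89 ≥ 3.45 ✓.

I_D ≈ 10 mA, V_DS ≈ 7.9 V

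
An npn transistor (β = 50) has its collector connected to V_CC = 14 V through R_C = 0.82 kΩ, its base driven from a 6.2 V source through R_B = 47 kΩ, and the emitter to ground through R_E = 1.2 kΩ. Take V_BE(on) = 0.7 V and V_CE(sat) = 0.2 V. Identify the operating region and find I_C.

Assume active. Base-emitter loop: I_B = (V_BB − V_BE)/(R_B + (β+1)R_E) = (6.2 − 0.7)/(47 + 51×1.2) = 0.0508 mA.
I_C = β·I_B = 50×0.0508 = 2.54 mA.
V_CE = V_CC − I_C·R_C − I_E·R_E = 14 − 2.54×0.82 − 2.59×1.2 = 8.8 V > V_CE(sat), so the active-region assumption holds.

active; I_C ≈ 2.5 mA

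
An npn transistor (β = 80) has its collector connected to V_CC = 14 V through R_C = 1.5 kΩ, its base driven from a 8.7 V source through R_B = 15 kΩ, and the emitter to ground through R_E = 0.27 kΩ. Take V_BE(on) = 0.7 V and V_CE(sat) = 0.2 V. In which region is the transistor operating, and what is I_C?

saturation; I_C ≈ 7.7 mA

Assume active: I_B = (8.7 − 0.7)/(15 + 81×0.27) = 0.217 mA, I_C = β·I_B = 17.4 mA.
Then V_CE = 14 − 17.4×1.5 − 17.6×0.27 = -16.8 V < 0.2 V — the active assumption fails.
Re-solve with V_CE = 0.2 V. KCL at the emitter: V_E/R_E = (V_BB−0.7−V_E)/R_B + (V_CC−0.2−V_E)/R_C, giving V_E = 2.19 V.
I_C = (V_CC − 0.2 − V_E)/R_C = (13.8 − 2.19)/1.5 = 7.74 mA.
Check: I_B = (8 − 2.19)/15 = 0.387 mA, and β·I_B = 31 mA > I_C, confirming saturation.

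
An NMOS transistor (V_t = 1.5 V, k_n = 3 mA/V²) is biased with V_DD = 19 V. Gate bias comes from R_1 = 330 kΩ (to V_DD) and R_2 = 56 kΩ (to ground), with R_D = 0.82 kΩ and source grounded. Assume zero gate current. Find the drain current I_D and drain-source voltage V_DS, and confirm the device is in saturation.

V_G = V_DD·R_2/(R_1+R_2) = 19×56/386 = 2.76 V. With the source grounded, V_GS = V_G = 2.76 V.
Assume saturation: I_D = (k_n/2)(V_GS − V_t)² = (3/2)×(2.76 − 1.5)² = 1.5×1.26² = 2.37 mA.
V_DS = V_DD − I_D·R_D = 19 − 2.37×0.82 = 17.1 V.
Saturation requires V_DS ≥ V_GS − V_t = 1.26 V; 17.1 ≥ 1.26 ✓.

I_D ≈ 2.4 mA, V_DS ≈ 17 V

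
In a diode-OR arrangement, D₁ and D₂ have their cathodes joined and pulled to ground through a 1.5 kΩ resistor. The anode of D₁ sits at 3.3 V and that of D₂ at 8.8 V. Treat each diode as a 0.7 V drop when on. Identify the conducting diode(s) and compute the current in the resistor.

Only D₂ conducts; I_R ≈ 5.4 mA

Assume both conduct. Then node N would need to be at both 3.3−0.7 = 2.6 V and 8.8−0.7 = 8.1 V, which is impossible.
Assume only D₂ conducts: V_N = 8.8 − 0.7 = 8.1 V, so I_R = 8.1/1.5 = 5.4 mA.
Check D₁: its anode-to-cathode voltage is 3.3 − 8.1 = -4.8 V < 0.7 V, so it is off. The assumption is consistent.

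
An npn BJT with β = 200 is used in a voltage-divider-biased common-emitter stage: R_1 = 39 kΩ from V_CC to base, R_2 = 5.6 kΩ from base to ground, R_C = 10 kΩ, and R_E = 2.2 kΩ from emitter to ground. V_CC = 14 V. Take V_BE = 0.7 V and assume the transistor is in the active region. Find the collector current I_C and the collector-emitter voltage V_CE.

I_C ≈ 0.47 mA, V_CE ≈ 8.2 V

Thevenize the base divider: V_Th = V_CC·R_2/(R_1+R_2) = 14×5.6/44.6 = 1.76 V, R_Th = R_1‖R_2 = 4.9 kΩ.
Base-emitter loop: V_Th = I_B·R_Th + V_BE + (β+1)I_B·R_E, so I_B = (1.76 − 0.7) / (4.9 + 201×2.2) = 0.00237 mA.
I_C = β·I_B = 200×0.00237 = 0.473 mA, and I_E = (β+1)I_B = 0.476 mA.
V_CE = V_CC − I_C·R_C − I_E·R_E = 14 − 0.473×10 − 0.476×2.2 = 8.22 V.
V_CE = 8.22 V > 0.2 V confirms active-region operation.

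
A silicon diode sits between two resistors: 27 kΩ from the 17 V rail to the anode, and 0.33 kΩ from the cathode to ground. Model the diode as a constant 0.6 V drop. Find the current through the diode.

I ≈ 0.6 mA

The two resistors are in series with the diode, so KVL gives 17 = I·27 + 0.6 + I·0.33.
I = (17 − 0.6) / (27 + 0.33) kΩ = 16.4 / 27.3 = 0.6 mA.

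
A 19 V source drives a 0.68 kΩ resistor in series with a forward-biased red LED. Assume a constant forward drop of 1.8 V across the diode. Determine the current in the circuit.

KVL around the loop: 19 = V_D + I·R = 1.8 + I × 0.68 kΩ.
So I = (19 − 1.8) / 0.68 kΩ = 17.2 / 0.68 = 25.3 mA.

I ≈ 25 mA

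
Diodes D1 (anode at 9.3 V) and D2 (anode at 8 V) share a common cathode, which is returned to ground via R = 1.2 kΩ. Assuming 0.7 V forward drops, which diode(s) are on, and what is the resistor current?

Assume both conduct. Then node N would need to be at both 9.3−0.7 = 8.6 V and 8−0.7 = 7.3 V, which is impossible.
Assume only D1 conducts: V_N = 9.3 − 0.7 = 8.6 V, so I_R = 8.6/1.2 = 7.17 mA.
Check D2: its anode-to-cathode voltage is 8 − 8.6 = -0.6 V < 0.7 V, so it is off. The assumption is consistent.

Only D1 conducts; I_R ≈ 7.2 mA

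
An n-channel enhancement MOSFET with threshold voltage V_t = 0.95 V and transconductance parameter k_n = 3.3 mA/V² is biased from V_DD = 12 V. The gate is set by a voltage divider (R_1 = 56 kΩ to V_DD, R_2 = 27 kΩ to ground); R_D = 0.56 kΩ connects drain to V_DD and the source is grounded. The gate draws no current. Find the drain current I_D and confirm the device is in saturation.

I_D ≈ 14 mA

V_G = V_DD·R_2/(R_1+R_2) = 12×27/83 = 3.9 V. With the source grounded, V_GS = V_G = 3.9 V.
Assume saturation: I_D = (k_n/2)(V_GS − V_t)² = (3.3/2)×(3.9 − 0.95)² = 1.65×2.95² = 14.4 mA.
V_DS = V_DD − I_D·R_D = 12 − 14.4×0.56 = 3.94 V.
Saturation requires V_DS ≥ V_GS − V_t = 2.95 V; 3.94 ≥ 2.95 ✓.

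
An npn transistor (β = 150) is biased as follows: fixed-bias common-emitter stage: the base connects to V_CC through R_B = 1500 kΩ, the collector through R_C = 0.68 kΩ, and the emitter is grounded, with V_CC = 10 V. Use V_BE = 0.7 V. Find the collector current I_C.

I_C ≈ 0.93 mA

Base loop: V_CC = I_B·R_B + V_BE, so I_B = (10 − 0.7)/1500 kΩ = 0.0062 mA.
In the active region I_C = β·I_B = 150 × 0.0062 = 0.93 mA.
Collector loop: V_CE = V_CC − I_C·R_C = 10 − 0.93×0.68 = 9.37 V.
Since V_CE = 9.37 V > V_CE(sat) ≈ 0.2 V, the transistor is in the active region as assumed.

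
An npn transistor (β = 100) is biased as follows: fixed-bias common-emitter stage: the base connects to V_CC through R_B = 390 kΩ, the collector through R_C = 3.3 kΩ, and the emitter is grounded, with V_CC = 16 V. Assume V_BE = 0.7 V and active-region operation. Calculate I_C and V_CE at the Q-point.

Base loop: V_CC = I_B·R_B + V_BE, so I_B = (16 − 0.7)/390 kΩ = 0.0392 mA.
In the active region I_C = β·I_B = 100 × 0.0392 = 3.92 mA.
Collector loop: V_CE = V_CC − I_C·R_C = 16 − 3.92×3.3 = 3.05 V.
Since V_CE = 3.05 V > V_CE(sat) ≈ 0.2 V, the transistor is in the active region as assumed.

I_C ≈ 3.9 mA, V_CE ≈ 3.1 V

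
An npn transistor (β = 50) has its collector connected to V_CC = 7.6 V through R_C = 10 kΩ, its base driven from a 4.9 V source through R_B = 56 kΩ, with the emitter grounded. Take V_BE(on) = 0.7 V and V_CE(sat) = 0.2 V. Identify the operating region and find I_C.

saturation; I_C ≈ 0.74 mA

Assume active: I_B = (4.9 − 0.7)/56 = 0.075 mA, giving I_C = β·I_B = 3.75 mA.
But then V_CE = 7.6 − 3.75×10 = -29.9 V < V_CE(sat) = 0.2 V — impossible in the active region.
So the transistor is saturated. With V_CE = 0.2 V, I_C = (V_CC − 0.2)/R_C = 7.4/10 = 0.74 mA.
Check: β·I_B = 3.75 mA > I_C = 0.74 mA, confirming saturation.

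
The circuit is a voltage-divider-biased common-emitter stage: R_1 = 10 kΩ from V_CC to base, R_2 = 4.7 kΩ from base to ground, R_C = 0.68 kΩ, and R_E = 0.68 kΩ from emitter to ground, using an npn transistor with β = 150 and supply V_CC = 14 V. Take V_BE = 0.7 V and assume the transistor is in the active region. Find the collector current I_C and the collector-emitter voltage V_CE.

I_C ≈ 5.3 mA, V_CE ≈ 6.7 V

Thevenize the base divider: V_Th = V_CC·R_2/(R_1+R_2) = 14×4.7/14.7 = 4.48 V, R_Th = R_1‖R_2 = 3.2 kΩ.
Base-emitter loop: V_Th = I_B·R_Th + V_BE + (β+1)I_B·R_E, so I_B = (4.48 − 0.7) / (3.2 + 151×0.68) = 0.0357 mA.
I_C = β·I_B = 150×0.0357 = 5.35 mA, and I_E = (β+1)I_B = 5.39 mA.
V_CE = V_CC − I_C·R_C − I_E·R_E = 14 − 5.35×0.68 − 5.39×0.68 = 6.7 V.
V_CE = 6.7 V > 0.2 V confirms active-region operation.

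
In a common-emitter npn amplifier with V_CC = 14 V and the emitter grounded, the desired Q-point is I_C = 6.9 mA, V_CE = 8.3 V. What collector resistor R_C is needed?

R_C ≈ 0.83 kΩ

Collector loop: V_CC = I_C·R_C + V_CE.
R_C = (V_CC − V_CE)/I_C = (14 − 8.3)/6.9 = 0.826 kΩ.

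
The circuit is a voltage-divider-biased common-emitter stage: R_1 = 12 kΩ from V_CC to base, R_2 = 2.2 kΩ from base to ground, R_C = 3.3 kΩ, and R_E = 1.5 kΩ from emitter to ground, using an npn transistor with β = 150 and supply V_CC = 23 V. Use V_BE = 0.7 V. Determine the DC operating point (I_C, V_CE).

Thevenize the base divider: V_Th = V_CC·R_2/(R_1+R_2) = 23×2.2/14.2 = 3.56 V, R_Th = R_1‖R_2 = 1.86 kΩ.
Base-emitter loop: V_Th = I_B·R_Th + V_BE + (β+1)I_B·R_E, so I_B = (3.56 − 0.7) / (1.86 + 151×1.5) = 0.0125 mA.
I_C = β·I_B = 150×0.0125 = 1.88 mA, and I_E = (β+1)I_B = 1.89 mA.
V_CE = V_CC − I_C·R_C − I_E·R_E = 23 − 1.88×3.3 − 1.89×1.5 = 14 V.
V_CE = 14 V > 0.2 V confirms active-region operation.

I_C ≈ 1.9 mA, V_CE ≈ 14 V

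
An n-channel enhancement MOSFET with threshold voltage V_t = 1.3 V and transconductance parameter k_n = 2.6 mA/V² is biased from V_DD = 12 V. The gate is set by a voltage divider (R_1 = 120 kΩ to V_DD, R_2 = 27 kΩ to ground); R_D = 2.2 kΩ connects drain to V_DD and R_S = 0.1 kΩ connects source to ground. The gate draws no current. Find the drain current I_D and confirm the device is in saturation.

I_D ≈ 0.87 mA

V_G = V_DD·R_2/(R_1+R_2) = 12×27/147 = 2.2 V.
Assume saturation: I_D = (k_n/2)(V_GS − V_t)² with V_GS = V_G − I_D·R_S = 2.2 − 0.1·I_D.
Substituting gives 0.013·I_D² − 1.24·I_D + 1.06 = 0, with roots I_D = 0.868 or 94.1 mA.
The root I_D = 94.1 mA gives V_GS = -7.21 V ≤ V_t, so take I_D = 0.868 mA.
Then V_GS = 2.12 V and V_DS = V_DD − I_D(R_D+R_S) = 12 − 0.868×2.3 = 10 V.
Saturation requires V_DS ≥ V_GS − V_t = 0.817 V; 10 ≥ 0.817 ✓.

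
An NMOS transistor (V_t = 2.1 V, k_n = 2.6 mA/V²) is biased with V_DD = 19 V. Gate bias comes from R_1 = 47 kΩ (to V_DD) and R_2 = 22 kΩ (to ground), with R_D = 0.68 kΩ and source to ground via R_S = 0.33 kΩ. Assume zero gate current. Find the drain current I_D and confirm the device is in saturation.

I_D ≈ 5.7 mA

V_G = V_DD·R_2/(R_1+R_2) = 19×22/69 = 6.06 V.
Assume saturation: I_D = (k_n/2)(V_GS − V_t)² with V_GS = V_G − I_D·R_S = 6.06 − 0.33·I_D.
Substituting gives 0.142·I_D² − 4.4·I_D + 20.4 = 0, with roots I_D = 5.67 or 25.4 mA.
The root I_D = 25.4 mA gives V_GS = -2.32 V ≤ V_t, so take I_D = 5.67 mA.
Then V_GS = 4.19 V and V_DS = V_DD − I_D(R_D+R_S) = 19 − 5.67×1.01 = 13.3 V.
Saturation requires V_DS ≥ V_GS − V_t = 2.09 V; 13.3 ≥ 2.09 ✓.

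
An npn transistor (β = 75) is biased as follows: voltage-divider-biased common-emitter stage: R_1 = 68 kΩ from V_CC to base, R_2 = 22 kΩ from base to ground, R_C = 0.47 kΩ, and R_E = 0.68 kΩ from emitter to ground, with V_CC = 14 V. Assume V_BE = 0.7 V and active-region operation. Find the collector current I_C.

I_C ≈ 3 mA

Thevenize the base divider: V_Th = V_CC·R_2/(R_1+R_2) = 14×22/90 = 3.42 V, R_Th = R_1‖R_2 = 16.6 kΩ.
Base-emitter loop: V_Th = I_B·R_Th + V_BE + (β+1)I_B·R_E, so I_B = (3.42 − 0.7) / (16.6 + 76×0.68) = 0.0399 mA.
I_C = β·I_B = 75×0.0399 = 2.99 mA, and I_E = (β+1)I_B = 3.03 mA.
V_CE = V_CC − I_C·R_C − I_E·R_E = 14 − 2.99×0.47 − 3.03×0.68 = 10.5 V.
V_CE = 10.5 V > 0.2 V confirms active-region operation.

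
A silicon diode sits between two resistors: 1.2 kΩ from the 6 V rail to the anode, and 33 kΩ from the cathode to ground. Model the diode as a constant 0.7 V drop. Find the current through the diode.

The two resistors are in series with the diode, so KVL gives 6 = I·1.2 + 0.7 + I·33.
I = (6 − 0.7) / (1.2 + 33) kΩ = 5.3 / 34.2 = 0.155 mA.

I ≈ 0.15 mA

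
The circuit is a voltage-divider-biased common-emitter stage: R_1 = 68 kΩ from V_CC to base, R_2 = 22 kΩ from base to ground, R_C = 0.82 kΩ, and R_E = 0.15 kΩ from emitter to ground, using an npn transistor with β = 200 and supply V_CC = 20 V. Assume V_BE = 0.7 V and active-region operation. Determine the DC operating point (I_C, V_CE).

Thevenize the base divider: V_Th = V_CC·R_2/(R_1+R_2) = 20×22/90 = 4.89 V, R_Th = R_1‖R_2 = 16.6 kΩ.
Base-emitter loop: V_Th = I_B·R_Th + V_BE + (β+1)I_B·R_E, so I_B = (4.89 − 0.7) / (16.6 + 201×0.15) = 0.0896 mA.
I_C = β·I_B = 200×0.0896 = 17.9 mA, and I_E = (β+1)I_B = 18 mA.
V_CE = V_CC − I_C·R_C − I_E·R_E = 20 − 17.9×0.82 − 18×0.15 = 2.61 V.
V_CE = 2.61 V > 0.2 V confirms active-region operation.

I_C ≈ 18 mA, V_CE ≈ 2.6 V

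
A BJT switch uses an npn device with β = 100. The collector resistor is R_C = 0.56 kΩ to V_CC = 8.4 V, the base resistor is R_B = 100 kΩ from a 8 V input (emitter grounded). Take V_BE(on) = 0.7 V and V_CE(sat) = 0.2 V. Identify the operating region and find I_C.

active; I_C ≈ 7.3 mA

Assume active. Base-emitter loop: I_B = (V_BB − V_BE)/R_B = (8 − 0.7)/100 = 0.073 mA.
I_C = β·I_B = 100×0.073 = 7.3 mA.
V_CE = V_CC − I_C·R_C = 8.4 − 7.3×0.56 = 4.31 V > V_CE(sat), so the active-region assumption holds.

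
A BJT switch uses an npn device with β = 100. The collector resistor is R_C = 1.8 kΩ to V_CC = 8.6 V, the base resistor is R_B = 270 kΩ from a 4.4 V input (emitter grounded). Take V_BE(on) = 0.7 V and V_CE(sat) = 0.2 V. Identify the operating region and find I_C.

Assume active. Base-emitter loop: I_B = (V_BB − V_BE)/R_B = (4.4 − 0.7)/270 = 0.0137 mA.
I_C = β·I_B = 100×0.0137 = 1.37 mA.
V_CE = V_CC − I_C·R_C = 8.6 − 1.37×1.8 = 6.13 V > V_CE(sat), so the active-region assumption holds.

active; I_C ≈ 1.4 mA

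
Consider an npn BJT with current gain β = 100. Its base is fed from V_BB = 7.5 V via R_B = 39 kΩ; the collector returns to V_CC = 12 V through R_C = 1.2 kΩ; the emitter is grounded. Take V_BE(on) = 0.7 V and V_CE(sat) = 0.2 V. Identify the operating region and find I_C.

Assume active: I_B = (7.5 − 0.7)/39 = 0.174 mA, giving I_C = β·I_B = 17.4 mA.
But then V_CE = 12 − 17.4×1.2 = -8.92 V < V_CE(sat) = 0.2 V — impossible in the active region.
So the transistor is saturated. With V_CE = 0.2 V, I_C = (V_CC − 0.2)/R_C = 11.8/1.2 = 9.83 mA.
Check: β·I_B = 17.4 mA > I_C = 9.83 mA, confirming saturation.

saturation; I_C ≈ 9.8 mA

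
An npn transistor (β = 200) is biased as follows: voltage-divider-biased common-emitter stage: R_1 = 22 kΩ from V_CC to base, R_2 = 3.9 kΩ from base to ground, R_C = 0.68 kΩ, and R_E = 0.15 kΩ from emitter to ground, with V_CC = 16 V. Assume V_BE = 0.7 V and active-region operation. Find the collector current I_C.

Thevenize the base divider: V_Th = V_CC·R_2/(R_1+R_2) = 16×3.9/25.9 = 2.41 V, R_Th = R_1‖R_2 = 3.31 kΩ.
Base-emitter loop: V_Th = I_B·R_Th + V_BE + (β+1)I_B·R_E, so I_B = (2.41 − 0.7) / (3.31 + 201×0.15) = 0.0511 mA.
I_C = β·I_B = 200×0.0511 = 10.2 mA, and I_E = (β+1)I_B = 10.3 mA.
V_CE = V_CC − I_C·R_C − I_E·R_E = 16 − 10.2×0.68 − 10.3×0.15 = 7.51 V.
V_CE = 7.51 V > 0.2 V confirms active-region operation.

I_C ≈ 10 mA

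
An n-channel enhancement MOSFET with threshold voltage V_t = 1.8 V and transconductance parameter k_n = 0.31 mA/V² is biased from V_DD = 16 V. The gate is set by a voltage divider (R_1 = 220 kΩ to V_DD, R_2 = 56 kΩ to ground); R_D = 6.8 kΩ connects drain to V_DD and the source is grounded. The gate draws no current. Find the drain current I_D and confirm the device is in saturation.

V_G = V_DD·R_2/(R_1+R_2) = 16×56/276 = 3.25 V. With the source grounded, V_GS = V_G = 3.25 V.
Assume saturation: I_D = (k_n/2)(V_GS − V_t)² = (0.31/2)×(3.25 − 1.8)² = 0.155×1.45² = 0.324 mA.
V_DS = V_DD − I_D·R_D = 16 − 0.324×6.8 = 13.8 V.
Saturation requires V_DS ≥ V_GS − V_t = 1.45 V; 13.8 ≥ 1.45 ✓.

I_D ≈ 0.32 mA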